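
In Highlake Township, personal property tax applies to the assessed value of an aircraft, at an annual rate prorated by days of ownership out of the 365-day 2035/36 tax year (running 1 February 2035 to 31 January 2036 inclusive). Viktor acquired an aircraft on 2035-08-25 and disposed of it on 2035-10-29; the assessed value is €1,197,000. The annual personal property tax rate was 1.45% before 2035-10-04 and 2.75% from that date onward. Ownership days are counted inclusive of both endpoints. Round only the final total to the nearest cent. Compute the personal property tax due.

€4,246.89

2035-08-25 to 2035-10-03: 40 days at 1.45% → €1,197,000 × 1.45% × 40/365 = €1,902.0822
2035-10-04 to 2035-10-29: 26 days at 2.75% → €1,197,000 × 2.75% × 26/365 = €2,344.8082
Total = €4,246.8904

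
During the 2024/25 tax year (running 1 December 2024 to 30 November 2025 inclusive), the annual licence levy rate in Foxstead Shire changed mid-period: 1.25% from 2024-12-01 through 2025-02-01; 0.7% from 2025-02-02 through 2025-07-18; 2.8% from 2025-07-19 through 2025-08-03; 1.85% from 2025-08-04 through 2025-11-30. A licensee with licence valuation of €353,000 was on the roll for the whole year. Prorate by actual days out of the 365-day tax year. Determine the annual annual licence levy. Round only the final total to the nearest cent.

2024-12-01 to 2025-02-01: 63 days at 1.25% → €353,000 × 1.25% × 63/365 = €761.6096
2025-02-02 to 2025-07-18: 167 days at 0.7% → €353,000 × 0.7% × 167/365 = €1,130.5671
2025-07-19 to 2025-08-03: 16 days at 2.8% → €353,000 × 2.8% × 16/365 = €433.2712
2025-08-04 to 2025-11-30: 119 days at 1.85% → €353,000 × 1.85% × 119/365 = €2,129.1219
Total = €4,454.5699

€4,454.57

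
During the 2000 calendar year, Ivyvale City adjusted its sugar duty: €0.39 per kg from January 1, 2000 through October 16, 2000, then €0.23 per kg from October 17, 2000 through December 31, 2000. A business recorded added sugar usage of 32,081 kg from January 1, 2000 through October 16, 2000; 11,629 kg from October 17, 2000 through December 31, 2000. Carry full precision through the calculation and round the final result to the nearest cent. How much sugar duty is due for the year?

January 1 – October 16, 2000: 32,081 kg at €0.39/kg → €12,511.59
October 17 – December 31, 2000: 11,629 kg at €0.23/kg → €2,674.67

€15,186.26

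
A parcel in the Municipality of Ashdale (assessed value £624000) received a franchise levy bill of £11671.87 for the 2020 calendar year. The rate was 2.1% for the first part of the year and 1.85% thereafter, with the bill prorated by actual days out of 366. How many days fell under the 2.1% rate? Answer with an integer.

Let d = days at the first rate; then 366 − d days at the second rate.
£624000 × [2.1%·d + 1.85%·(366−d)] / 366 = £11671.87
Solving gives d = 30, so the new rate took effect on 31 Jan 2020.

30 days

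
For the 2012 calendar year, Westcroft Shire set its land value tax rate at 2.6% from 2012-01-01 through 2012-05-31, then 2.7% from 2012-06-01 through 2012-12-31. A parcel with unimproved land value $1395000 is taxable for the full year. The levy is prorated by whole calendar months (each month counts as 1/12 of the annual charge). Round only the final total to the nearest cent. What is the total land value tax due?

2012-01-01 to 2012-05-31: 5 months at 2.6% → $1395000 × 2.6% × 5/12 = $15112.5000
2012-06-01 to 2012-12-31: 7 months at 2.7% → $1395000 × 2.7% × 7/12 = $21971.2500
Total = $37083.7500

$37083.75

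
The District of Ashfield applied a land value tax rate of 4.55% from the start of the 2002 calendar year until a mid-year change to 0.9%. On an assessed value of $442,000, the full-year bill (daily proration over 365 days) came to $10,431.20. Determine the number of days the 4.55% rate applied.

Let d = days at the first rate; then 365 − d days at the second rate.
$442,000 × [4.55%·d + 0.9%·(365−d)] / 365 = $10,431.20
Solving gives d = 146, so the new rate took effect on May 27, 2002.

146 days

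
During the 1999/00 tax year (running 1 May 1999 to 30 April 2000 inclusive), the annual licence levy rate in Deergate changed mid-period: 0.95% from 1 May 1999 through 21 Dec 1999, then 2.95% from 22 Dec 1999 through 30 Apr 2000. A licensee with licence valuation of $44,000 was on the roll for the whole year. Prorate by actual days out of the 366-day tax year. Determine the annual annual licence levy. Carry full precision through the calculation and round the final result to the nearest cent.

$732.97

1 May – 21 Dec 1999: 235 days at 0.95% → $44,000 × 0.95% × 235/366 = $268.3880
22 Dec 1999 – 30 Apr 2000: 131 days at 2.95% → $44,000 × 2.95% × 131/366 = $464.5847
Total = $732.9727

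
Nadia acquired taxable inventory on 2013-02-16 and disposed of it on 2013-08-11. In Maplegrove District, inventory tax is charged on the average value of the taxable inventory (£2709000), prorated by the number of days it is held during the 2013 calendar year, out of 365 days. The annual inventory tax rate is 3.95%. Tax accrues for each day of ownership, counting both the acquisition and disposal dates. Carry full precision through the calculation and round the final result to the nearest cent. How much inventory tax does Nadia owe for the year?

£51890.34

Days held (2013-02-16 to 2013-08-11): 177 out of 365
Tax = £2709000 × 3.95% × 177/365 = £51890.3384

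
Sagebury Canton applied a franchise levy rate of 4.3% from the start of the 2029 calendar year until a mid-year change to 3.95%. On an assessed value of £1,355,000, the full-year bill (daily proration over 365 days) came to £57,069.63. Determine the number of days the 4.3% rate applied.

Let d = days at the first rate; then 365 − d days at the second rate.
£1,355,000 × [4.3%·d + 3.95%·(365−d)] / 365 = £57,069.63
Solving gives d = 273, so the new rate took effect on October 1, 2029.

273 days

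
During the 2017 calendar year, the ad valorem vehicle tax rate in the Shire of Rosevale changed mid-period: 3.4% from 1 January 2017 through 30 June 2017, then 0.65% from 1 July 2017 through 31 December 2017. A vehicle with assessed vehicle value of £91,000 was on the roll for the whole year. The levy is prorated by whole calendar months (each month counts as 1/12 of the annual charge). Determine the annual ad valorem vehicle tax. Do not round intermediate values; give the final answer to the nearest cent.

1 January – 30 June 2017: 6 months at 3.4% → £91,000 × 3.4% × 6/12 = £1,547.0000
1 July – 31 December 2017: 6 months at 0.65% → £91,000 × 0.65% × 6/12 = £295.7500
Total = £1,842.7500

£1,842.75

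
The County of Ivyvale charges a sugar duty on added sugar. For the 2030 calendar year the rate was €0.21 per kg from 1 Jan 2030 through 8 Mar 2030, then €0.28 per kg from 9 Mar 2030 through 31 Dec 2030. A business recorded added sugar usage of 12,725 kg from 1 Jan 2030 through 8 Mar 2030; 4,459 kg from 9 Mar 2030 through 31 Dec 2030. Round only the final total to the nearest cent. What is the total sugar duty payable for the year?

1 Jan – 8 Mar 2030: 12,725 kg at €0.21/kg → €2,672.25
9 Mar – 31 Dec 2030: 4,459 kg at €0.28/kg → €1,248.52

€3,920.77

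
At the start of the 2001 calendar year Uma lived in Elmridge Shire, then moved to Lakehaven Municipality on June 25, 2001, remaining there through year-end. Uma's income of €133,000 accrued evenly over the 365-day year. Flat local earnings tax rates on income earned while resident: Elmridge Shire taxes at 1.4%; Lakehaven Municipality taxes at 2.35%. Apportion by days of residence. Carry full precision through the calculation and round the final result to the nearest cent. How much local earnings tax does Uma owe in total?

€2,519.71

Elmridge Shire, January 1 – June 24, 2001: 175 days → €133,000 × 1.4% × 175/365 = €892.7397
Lakehaven Municipality, June 25 – December 31, 2001: 190 days → €133,000 × 2.35% × 190/365 = €1,626.9726
Total = €2,519.7123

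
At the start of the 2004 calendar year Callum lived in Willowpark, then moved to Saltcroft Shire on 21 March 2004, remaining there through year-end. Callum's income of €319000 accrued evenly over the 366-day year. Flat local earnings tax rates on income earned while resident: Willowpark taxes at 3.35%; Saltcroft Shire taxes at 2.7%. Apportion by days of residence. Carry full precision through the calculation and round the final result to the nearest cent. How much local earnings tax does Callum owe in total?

Willowpark, 1 January – 20 March 2004: 80 days → €319000 × 3.35% × 80/366 = €2335.8470
Saltcroft Shire, 21 March – 31 December 2004: 286 days → €319000 × 2.7% × 286/366 = €6730.3770
Total = €9066.2240

€9066.22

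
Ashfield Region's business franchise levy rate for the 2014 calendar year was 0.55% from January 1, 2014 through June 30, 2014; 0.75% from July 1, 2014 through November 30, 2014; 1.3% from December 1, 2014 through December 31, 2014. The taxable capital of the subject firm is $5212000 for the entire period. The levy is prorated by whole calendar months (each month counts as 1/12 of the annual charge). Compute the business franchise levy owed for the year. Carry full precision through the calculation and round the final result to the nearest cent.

$36266.83

January 1 – June 30, 2014: 6 months at 0.55% → $5212000 × 0.55% × 6/12 = $14333.0000
July 1 – November 30, 2014: 5 months at 0.75% → $5212000 × 0.75% × 5/12 = $16287.5000
December 1 – December 31, 2014: 1 month at 1.3% → $5212000 × 1.3% × 1/12 = $5646.3333
Total = $36266.8333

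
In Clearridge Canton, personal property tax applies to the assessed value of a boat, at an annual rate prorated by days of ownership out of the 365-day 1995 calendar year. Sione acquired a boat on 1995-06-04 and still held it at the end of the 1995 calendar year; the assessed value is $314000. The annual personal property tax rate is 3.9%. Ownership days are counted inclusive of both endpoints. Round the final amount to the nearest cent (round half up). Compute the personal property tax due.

Days held (1995-06-04 to 1995-12-31): 211 out of 365
Tax = $314000 × 3.9% × 211/365 = $7079.1945

$7079.19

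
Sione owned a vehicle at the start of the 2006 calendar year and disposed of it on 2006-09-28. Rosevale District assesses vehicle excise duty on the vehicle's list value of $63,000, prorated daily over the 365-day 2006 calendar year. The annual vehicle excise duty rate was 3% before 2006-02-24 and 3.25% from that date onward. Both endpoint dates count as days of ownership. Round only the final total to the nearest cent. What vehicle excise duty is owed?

$1,496.90

2006-01-01 to 2006-02-23: 54 days at 3% → $63,000 × 3% × 54/365 = $279.6164
2006-02-24 to 2006-09-28: 217 days at 3.25% → $63,000 × 3.25% × 217/365 = $1,217.2808
Total = $1,496.8973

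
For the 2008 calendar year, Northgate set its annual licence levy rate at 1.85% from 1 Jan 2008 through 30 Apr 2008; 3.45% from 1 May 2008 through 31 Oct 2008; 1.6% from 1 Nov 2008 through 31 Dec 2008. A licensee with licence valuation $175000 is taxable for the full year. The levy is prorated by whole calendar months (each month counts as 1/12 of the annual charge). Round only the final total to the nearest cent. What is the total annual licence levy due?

1 Jan – 30 Apr 2008: 4 months at 1.85% → $175000 × 1.85% × 4/12 = $1079.1667
1 May – 31 Oct 2008: 6 months at 3.45% → $175000 × 3.45% × 6/12 = $3018.7500
1 Nov – 31 Dec 2008: 2 months at 1.6% → $175000 × 1.6% × 2/12 = $466.6667
Total = $4564.5833

$4564.58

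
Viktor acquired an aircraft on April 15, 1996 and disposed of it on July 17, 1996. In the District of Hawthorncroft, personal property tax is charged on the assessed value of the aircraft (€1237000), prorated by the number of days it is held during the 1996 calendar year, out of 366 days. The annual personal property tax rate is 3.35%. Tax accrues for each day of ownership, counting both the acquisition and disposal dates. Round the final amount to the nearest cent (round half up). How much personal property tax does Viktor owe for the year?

€10642.93

Days held (April 15 – July 17, 1996): 94 out of 366
Tax = €1237000 × 3.35% × 94/366 = €10642.9317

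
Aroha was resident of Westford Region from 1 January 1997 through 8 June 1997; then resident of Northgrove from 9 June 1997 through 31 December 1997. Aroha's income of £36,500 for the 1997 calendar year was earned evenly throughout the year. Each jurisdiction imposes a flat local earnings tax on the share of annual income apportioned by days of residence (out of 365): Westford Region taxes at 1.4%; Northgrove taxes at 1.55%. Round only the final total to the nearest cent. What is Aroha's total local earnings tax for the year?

£541.90

Westford Region, 1 January – 8 June 1997: 159 days → £36,500 × 1.4% × 159/365 = £222.6000
Northgrove, 9 June – 31 December 1997: 206 days → £36,500 × 1.55% × 206/365 = £319.3000
Total = £541.9000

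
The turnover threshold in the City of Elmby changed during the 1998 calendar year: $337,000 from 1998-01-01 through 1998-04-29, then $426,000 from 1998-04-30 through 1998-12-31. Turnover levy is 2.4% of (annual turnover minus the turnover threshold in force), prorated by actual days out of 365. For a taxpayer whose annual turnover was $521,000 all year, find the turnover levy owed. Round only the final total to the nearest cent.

$2,976.39

1998-01-01 to 1998-04-29: 119 days, exemption $337,000 → ($521,000 − $337,000) × 2.4% × 119/365 = $1,439.7370
1998-04-30 to 1998-12-31: 246 days, exemption $426,000 → ($521,000 − $426,000) × 2.4% × 246/365 = $1,536.6575
Total = $2,976.3945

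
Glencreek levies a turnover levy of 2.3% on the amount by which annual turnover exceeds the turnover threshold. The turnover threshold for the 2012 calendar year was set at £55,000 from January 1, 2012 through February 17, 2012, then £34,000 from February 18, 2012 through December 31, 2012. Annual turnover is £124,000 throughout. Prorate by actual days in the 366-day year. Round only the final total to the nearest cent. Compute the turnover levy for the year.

£2,006.66

January 1 – February 17, 2012: 48 days, exemption £55,000 → (£124,000 − £55,000) × 2.3% × 48/366 = £208.1311
February 18 – December 31, 2012: 318 days, exemption £34,000 → (£124,000 − £34,000) × 2.3% × 318/366 = £1,798.5246
Total = £2,006.6557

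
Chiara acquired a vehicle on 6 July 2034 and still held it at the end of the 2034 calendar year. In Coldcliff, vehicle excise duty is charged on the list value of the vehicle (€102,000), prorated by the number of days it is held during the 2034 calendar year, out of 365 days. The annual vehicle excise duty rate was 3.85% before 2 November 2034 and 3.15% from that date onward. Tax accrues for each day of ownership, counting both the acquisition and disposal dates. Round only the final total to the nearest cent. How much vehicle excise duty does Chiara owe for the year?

6 July – 1 November 2034: 119 days at 3.85% → €102,000 × 3.85% × 119/365 = €1,280.3096
2 November – 31 December 2034: 60 days at 3.15% → €102,000 × 3.15% × 60/365 = €528.1644
Total = €1,808.4740

€1,808.47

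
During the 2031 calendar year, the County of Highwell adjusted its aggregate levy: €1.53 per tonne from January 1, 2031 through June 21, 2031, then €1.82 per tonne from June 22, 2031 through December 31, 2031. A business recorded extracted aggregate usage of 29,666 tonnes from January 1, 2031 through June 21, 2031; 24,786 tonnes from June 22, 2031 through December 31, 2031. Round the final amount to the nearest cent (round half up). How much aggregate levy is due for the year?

€90,499.50

January 1 – June 21, 2031: 29,666 tonnes at €1.53/tonne → €45,388.98
June 22 – December 31, 2031: 24,786 tonnes at €1.82/tonne → €45,110.52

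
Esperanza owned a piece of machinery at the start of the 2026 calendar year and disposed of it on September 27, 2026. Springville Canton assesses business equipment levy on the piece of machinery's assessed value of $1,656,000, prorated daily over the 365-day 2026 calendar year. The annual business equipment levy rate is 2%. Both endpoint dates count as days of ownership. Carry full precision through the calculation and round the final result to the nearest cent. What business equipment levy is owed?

$24,499.73

Days held (January 1 – September 27, 2026): 270 out of 365
Tax = $1,656,000 × 2% × 270/365 = $24,499.7260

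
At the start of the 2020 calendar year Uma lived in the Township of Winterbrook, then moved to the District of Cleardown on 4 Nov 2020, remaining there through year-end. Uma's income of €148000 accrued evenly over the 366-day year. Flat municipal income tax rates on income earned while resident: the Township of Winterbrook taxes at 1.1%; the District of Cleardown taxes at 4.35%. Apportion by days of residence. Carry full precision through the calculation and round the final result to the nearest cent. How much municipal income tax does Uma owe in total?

The Township of Winterbrook, 1 Jan – 3 Nov 2020: 308 days → €148000 × 1.1% × 308/366 = €1370.0109
The District of Cleardown, 4 Nov – 31 Dec 2020: 58 days → €148000 × 4.35% × 58/366 = €1020.2295
Total = €2390.2404

€2390.24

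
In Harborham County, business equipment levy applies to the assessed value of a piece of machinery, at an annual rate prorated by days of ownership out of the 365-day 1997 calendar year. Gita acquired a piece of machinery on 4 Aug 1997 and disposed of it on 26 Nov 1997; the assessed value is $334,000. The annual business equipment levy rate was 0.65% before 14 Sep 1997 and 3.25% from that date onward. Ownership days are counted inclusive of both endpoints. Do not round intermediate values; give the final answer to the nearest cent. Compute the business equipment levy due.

4 Aug – 13 Sep 1997: 41 days at 0.65% → $334,000 × 0.65% × 41/365 = $243.8658
14 Sep – 26 Nov 1997: 74 days at 3.25% → $334,000 × 3.25% × 74/365 = $2,200.7397
Total = $2,444.6055

$2,444.61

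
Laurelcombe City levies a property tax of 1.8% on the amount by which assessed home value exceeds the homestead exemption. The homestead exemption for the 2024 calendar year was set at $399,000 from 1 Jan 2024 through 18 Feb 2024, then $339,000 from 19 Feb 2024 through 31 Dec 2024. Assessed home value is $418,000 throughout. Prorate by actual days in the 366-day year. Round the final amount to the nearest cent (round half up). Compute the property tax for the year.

1 Jan – 18 Feb 2024: 49 days, exemption $399,000 → ($418,000 − $399,000) × 1.8% × 49/366 = $45.7869
19 Feb – 31 Dec 2024: 317 days, exemption $339,000 → ($418,000 − $339,000) × 1.8% × 317/366 = $1,231.6230
Total = $1,277.4098

$1,277.41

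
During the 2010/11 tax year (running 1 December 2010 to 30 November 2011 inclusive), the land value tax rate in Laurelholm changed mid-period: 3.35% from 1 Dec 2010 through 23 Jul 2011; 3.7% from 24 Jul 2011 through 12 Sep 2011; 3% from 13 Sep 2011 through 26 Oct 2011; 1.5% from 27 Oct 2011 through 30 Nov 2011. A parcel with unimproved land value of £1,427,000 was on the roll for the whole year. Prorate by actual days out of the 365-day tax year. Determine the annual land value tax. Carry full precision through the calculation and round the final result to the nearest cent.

1 Dec 2010 – 23 Jul 2011: 235 days at 3.35% → £1,427,000 × 3.35% × 235/365 = £30,778.2397
24 Jul – 12 Sep 2011: 51 days at 3.7% → £1,427,000 × 3.7% × 51/365 = £7,377.3945
13 Sep – 26 Oct 2011: 44 days at 3% → £1,427,000 × 3% × 44/365 = £5,160.6575
27 Oct – 30 Nov 2011: 35 days at 1.5% → £1,427,000 × 1.5% × 35/365 = £2,052.5342
Total = £45,368.8260

£45,368.83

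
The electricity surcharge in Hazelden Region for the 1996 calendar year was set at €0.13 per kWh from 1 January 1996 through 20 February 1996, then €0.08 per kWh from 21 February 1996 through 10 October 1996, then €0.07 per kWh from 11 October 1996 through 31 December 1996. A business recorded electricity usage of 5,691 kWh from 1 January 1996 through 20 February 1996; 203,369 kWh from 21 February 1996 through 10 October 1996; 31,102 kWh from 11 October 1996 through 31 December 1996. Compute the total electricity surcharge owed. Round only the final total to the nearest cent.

€19186.49

1 January – 20 February 1996: 5,691 kWh at €0.13/kWh → €739.83
21 February – 10 October 1996: 203,369 kWh at €0.08/kWh → €16269.52
11 October – 31 December 1996: 31,102 kWh at €0.07/kWh → €2177.14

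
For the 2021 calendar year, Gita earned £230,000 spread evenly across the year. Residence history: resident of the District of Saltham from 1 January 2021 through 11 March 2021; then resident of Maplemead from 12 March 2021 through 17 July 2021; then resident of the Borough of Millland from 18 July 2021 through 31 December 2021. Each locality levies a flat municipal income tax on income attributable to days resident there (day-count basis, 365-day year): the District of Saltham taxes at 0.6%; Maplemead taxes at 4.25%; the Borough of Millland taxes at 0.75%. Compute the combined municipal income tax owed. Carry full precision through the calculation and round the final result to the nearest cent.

£4,481.85

The District of Saltham, 1 January – 11 March 2021: 70 days → £230,000 × 0.6% × 70/365 = £264.6575
Maplemead, 12 March – 17 July 2021: 128 days → £230,000 × 4.25% × 128/365 = £3,427.9452
The Borough of Millland, 18 July – 31 December 2021: 167 days → £230,000 × 0.75% × 167/365 = £789.2466
Total = £4,481.8493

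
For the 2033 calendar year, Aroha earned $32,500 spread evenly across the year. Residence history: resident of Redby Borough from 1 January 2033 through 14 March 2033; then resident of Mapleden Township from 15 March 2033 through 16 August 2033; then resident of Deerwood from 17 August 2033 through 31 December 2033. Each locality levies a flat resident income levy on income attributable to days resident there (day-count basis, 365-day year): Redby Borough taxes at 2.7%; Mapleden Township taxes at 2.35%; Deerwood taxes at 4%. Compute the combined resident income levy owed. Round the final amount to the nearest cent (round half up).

Redby Borough, 1 January – 14 March 2033: 73 days → $32,500 × 2.7% × 73/365 = $175.5000
Mapleden Township, 15 March – 16 August 2033: 155 days → $32,500 × 2.35% × 155/365 = $324.3322
Deerwood, 17 August – 31 December 2033: 137 days → $32,500 × 4% × 137/365 = $487.9452
Total = $987.7774

$987.78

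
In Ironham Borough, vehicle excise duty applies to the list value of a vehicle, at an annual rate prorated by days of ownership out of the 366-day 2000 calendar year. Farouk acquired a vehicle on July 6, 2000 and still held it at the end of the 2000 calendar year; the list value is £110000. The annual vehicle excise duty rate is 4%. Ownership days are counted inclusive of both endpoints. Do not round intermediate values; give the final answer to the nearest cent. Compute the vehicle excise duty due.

£2151.91

Days held (July 6 – December 31, 2000): 179 out of 366
Tax = £110000 × 4% × 179/366 = £2151.9126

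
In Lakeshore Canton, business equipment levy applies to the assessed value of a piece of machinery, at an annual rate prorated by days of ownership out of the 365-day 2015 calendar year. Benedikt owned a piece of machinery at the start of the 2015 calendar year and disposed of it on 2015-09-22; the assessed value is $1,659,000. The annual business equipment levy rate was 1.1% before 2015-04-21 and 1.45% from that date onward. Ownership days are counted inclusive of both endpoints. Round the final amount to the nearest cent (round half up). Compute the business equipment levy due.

$15,715.05

2015-01-01 to 2015-04-20: 110 days at 1.1% → $1,659,000 × 1.1% × 110/365 = $5,499.6986
2015-04-21 to 2015-09-22: 155 days at 1.45% → $1,659,000 × 1.45% × 155/365 = $10,215.3493
Total = $15,715.0479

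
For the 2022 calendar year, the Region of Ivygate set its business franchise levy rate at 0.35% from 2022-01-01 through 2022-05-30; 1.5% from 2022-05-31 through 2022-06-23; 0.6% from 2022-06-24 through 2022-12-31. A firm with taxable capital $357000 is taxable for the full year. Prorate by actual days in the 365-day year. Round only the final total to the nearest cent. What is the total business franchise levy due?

$1986.48

2022-01-01 to 2022-05-30: 150 days at 0.35% → $357000 × 0.35% × 150/365 = $513.4932
2022-05-31 to 2022-06-23: 24 days at 1.5% → $357000 × 1.5% × 24/365 = $352.1096
2022-06-24 to 2022-12-31: 191 days at 0.6% → $357000 × 0.6% × 191/365 = $1120.8822
Total = $1986.4849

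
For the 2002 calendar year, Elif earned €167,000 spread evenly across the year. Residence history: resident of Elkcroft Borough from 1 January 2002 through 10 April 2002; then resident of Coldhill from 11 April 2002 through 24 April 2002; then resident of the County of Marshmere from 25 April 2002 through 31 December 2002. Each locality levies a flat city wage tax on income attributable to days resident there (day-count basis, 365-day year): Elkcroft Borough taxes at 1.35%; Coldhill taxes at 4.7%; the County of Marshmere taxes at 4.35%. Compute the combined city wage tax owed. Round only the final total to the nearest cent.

Elkcroft Borough, 1 January – 10 April 2002: 100 days → €167,000 × 1.35% × 100/365 = €617.6712
Coldhill, 11 April – 24 April 2002: 14 days → €167,000 × 4.7% × 14/365 = €301.0575
The County of Marshmere, 25 April – 31 December 2002: 251 days → €167,000 × 4.35% × 251/365 = €4,995.5877
Total = €5,914.3164

€5,914.32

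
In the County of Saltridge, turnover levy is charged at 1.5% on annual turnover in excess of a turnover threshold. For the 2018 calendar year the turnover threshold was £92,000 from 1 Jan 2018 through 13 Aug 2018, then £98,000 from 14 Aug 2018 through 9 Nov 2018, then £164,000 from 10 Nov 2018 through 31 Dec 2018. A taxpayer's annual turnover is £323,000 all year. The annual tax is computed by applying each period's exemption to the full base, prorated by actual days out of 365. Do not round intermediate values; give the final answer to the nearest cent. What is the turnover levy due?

1 Jan – 13 Aug 2018: 225 days, exemption £92,000 → (£323,000 − £92,000) × 1.5% × 225/365 = £2,135.9589
14 Aug – 9 Nov 2018: 88 days, exemption £98,000 → (£323,000 − £98,000) × 1.5% × 88/365 = £813.6986
10 Nov – 31 Dec 2018: 52 days, exemption £164,000 → (£323,000 − £164,000) × 1.5% × 52/365 = £339.7808
Total = £3,289.4384

£3,289.44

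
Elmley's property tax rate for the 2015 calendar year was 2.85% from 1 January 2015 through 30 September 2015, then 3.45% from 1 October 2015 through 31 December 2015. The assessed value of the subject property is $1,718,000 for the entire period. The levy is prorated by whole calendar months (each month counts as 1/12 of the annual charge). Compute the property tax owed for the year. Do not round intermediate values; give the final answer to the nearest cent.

$51,540.00

1 January – 30 September 2015: 9 months at 2.85% → $1,718,000 × 2.85% × 9/12 = $36,722.2500
1 October – 31 December 2015: 3 months at 3.45% → $1,718,000 × 3.45% × 3/12 = $14,817.7500
Total = $51,540.0000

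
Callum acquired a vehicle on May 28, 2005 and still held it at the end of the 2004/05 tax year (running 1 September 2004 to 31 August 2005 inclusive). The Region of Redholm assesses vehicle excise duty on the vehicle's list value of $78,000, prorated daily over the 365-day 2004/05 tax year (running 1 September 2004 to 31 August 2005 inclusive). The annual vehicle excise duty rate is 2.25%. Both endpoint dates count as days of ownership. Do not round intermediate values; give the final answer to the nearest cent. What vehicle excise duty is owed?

Days held (May 28 – August 31, 2005): 96 out of 365
Tax = $78,000 × 2.25% × 96/365 = $461.5890

$461.59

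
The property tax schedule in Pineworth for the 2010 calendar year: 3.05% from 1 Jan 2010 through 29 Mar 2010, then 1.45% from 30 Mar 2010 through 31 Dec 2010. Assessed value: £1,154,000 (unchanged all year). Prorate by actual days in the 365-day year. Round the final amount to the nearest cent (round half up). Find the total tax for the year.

1 Jan – 29 Mar 2010: 88 days at 3.05% → £1,154,000 × 3.05% × 88/365 = £8,485.8521
30 Mar – 31 Dec 2010: 277 days at 1.45% → £1,154,000 × 1.45% × 277/365 = £12,698.7425
Total = £21,184.5945

£21,184.59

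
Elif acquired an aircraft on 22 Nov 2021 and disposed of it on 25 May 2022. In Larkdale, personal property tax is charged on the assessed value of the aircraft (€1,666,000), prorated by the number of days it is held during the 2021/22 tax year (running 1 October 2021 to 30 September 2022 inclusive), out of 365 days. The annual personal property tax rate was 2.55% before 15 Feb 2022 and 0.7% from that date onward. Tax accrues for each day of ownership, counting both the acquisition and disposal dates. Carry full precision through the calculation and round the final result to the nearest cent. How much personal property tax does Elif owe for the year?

€13,088.37

22 Nov 2021 – 14 Feb 2022: 85 days at 2.55% → €1,666,000 × 2.55% × 85/365 = €9,893.3014
15 Feb – 25 May 2022: 100 days at 0.7% → €1,666,000 × 0.7% × 100/365 = €3,195.0685
Total = €13,088.3699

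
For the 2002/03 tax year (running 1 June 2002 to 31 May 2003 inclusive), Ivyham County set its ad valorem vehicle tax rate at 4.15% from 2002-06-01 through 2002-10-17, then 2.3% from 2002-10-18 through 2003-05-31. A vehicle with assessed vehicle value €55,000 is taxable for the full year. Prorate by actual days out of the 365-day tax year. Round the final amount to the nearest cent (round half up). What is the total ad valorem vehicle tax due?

€1,652.49

2002-06-01 to 2002-10-17: 139 days at 4.15% → €55,000 × 4.15% × 139/365 = €869.2260
2002-10-18 to 2003-05-31: 226 days at 2.3% → €55,000 × 2.3% × 226/365 = €783.2603
Total = €1,652.4863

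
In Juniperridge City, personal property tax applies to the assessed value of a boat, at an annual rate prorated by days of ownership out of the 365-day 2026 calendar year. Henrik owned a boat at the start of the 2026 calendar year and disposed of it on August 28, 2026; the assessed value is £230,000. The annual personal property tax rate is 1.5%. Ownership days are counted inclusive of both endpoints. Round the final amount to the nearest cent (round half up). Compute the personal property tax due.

Days held (January 1 – August 28, 2026): 240 out of 365
Tax = £230,000 × 1.5% × 240/365 = £2,268.4932

£2,268.49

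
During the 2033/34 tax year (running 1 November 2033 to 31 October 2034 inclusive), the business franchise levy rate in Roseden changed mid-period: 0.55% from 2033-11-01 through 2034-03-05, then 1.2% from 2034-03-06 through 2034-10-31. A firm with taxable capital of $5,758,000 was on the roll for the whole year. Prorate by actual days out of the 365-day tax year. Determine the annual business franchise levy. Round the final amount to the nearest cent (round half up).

2033-11-01 to 2034-03-05: 125 days at 0.55% → $5,758,000 × 0.55% × 125/365 = $10,845.5479
2034-03-06 to 2034-10-31: 240 days at 1.2% → $5,758,000 × 1.2% × 240/365 = $45,432.9863
Total = $56,278.5342

$56,278.53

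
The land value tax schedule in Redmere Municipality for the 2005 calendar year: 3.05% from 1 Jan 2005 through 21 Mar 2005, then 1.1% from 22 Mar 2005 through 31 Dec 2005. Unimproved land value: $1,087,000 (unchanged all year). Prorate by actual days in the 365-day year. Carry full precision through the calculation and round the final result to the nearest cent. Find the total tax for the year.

1 Jan – 21 Mar 2005: 80 days at 3.05% → $1,087,000 × 3.05% × 80/365 = $7,266.5205
22 Mar – 31 Dec 2005: 285 days at 1.1% → $1,087,000 × 1.1% × 285/365 = $9,336.2877
Total = $16,602.8082

$16,602.81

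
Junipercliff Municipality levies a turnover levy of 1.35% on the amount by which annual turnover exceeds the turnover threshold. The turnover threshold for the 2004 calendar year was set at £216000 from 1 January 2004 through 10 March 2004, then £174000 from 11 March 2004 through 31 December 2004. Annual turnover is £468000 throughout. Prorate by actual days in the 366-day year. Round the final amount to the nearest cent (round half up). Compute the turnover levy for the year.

£3860.56

1 January – 10 March 2004: 70 days, exemption £216000 → (£468000 − £216000) × 1.35% × 70/366 = £650.6557
11 March – 31 December 2004: 296 days, exemption £174000 → (£468000 − £174000) × 1.35% × 296/366 = £3209.9016
Total = £3860.5574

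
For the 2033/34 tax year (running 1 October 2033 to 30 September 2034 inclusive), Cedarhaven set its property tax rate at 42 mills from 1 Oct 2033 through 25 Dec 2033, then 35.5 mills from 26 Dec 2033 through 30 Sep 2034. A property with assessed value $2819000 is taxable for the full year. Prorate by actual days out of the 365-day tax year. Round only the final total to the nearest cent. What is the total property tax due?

$104391.82

1 Oct – 25 Dec 2033: 86 days at 42 mills → $2819000 × 4.2% × 86/365 = $27896.5151
26 Dec 2033 – 30 Sep 2034: 279 days at 35.5 mills → $2819000 × 3.55% × 279/365 = $76495.3027
Total = $104391.8178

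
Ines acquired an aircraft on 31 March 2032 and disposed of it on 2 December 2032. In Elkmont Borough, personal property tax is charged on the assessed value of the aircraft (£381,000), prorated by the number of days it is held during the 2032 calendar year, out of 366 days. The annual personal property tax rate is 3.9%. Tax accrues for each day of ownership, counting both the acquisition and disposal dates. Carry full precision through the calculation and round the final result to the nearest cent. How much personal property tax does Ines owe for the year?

Days held (31 March – 2 December 2032): 247 out of 366
Tax = £381,000 × 3.9% × 247/366 = £10,027.7951

£10,027.80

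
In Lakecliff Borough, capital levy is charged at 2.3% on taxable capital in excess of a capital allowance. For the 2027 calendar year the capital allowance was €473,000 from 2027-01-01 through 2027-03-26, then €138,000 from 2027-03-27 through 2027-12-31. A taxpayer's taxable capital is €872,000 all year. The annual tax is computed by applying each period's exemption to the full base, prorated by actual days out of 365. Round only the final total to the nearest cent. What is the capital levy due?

2027-01-01 to 2027-03-26: 85 days, exemption €473,000 → (€872,000 − €473,000) × 2.3% × 85/365 = €2,137.1096
2027-03-27 to 2027-12-31: 280 days, exemption €138,000 → (€872,000 − €138,000) × 2.3% × 280/365 = €12,950.5753
Total = €15,087.6849

€15,087.68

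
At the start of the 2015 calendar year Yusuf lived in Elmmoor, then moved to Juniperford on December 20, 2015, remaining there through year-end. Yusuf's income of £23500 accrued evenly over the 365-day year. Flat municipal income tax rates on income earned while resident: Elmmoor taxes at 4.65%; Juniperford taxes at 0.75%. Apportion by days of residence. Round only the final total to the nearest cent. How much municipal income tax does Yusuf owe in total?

£1062.62

Elmmoor, January 1 – December 19, 2015: 353 days → £23500 × 4.65% × 353/365 = £1056.8240
Juniperford, December 20 – December 31, 2015: 12 days → £23500 × 0.75% × 12/365 = £5.7945
Total = £1062.6185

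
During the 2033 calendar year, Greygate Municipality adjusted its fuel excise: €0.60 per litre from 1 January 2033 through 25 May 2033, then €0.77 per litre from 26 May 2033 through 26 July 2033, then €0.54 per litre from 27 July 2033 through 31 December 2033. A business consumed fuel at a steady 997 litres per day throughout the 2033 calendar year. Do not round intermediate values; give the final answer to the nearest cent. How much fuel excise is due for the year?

1 January – 25 May 2033: 145 days × 997 litres/day = 144,565 litres at €0.60/litre → €86,739.00
26 May – 26 July 2033: 62 days × 997 litres/day = 61,814 litres at €0.77/litre → €47,596.78
27 July – 31 December 2033: 158 days × 997 litres/day = 157,526 litres at €0.54/litre → €85,064.04

€219,399.82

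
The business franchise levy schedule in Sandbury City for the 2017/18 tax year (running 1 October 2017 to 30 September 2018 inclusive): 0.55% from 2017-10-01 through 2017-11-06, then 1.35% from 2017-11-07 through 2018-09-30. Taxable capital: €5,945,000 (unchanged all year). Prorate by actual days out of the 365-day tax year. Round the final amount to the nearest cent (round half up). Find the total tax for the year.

€75,436.35

2017-10-01 to 2017-11-06: 37 days at 0.55% → €5,945,000 × 0.55% × 37/365 = €3,314.5411
2017-11-07 to 2018-09-30: 328 days at 1.35% → €5,945,000 × 1.35% × 328/365 = €72,121.8082
Total = €75,436.3493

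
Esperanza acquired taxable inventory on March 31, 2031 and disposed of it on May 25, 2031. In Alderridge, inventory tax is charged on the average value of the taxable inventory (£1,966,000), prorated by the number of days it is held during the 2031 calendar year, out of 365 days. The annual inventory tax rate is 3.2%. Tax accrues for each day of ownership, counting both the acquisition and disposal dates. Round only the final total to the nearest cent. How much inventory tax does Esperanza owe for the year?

£9,652.25

Days held (March 31 – May 25, 2031): 56 out of 365
Tax = £1,966,000 × 3.2% × 56/365 = £9,652.2521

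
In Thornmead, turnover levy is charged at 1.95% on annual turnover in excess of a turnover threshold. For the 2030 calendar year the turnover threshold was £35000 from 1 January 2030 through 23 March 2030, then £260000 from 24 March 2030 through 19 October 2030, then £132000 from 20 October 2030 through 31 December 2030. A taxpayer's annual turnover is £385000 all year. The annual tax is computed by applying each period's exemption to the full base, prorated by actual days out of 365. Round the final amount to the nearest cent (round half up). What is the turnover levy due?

£3922.38

1 January – 23 March 2030: 82 days, exemption £35000 → (£385000 − £35000) × 1.95% × 82/365 = £1533.2877
24 March – 19 October 2030: 210 days, exemption £260000 → (£385000 − £260000) × 1.95% × 210/365 = £1402.3973
20 October – 31 December 2030: 73 days, exemption £132000 → (£385000 − £132000) × 1.95% × 73/365 = £986.7000
Total = £3922.3849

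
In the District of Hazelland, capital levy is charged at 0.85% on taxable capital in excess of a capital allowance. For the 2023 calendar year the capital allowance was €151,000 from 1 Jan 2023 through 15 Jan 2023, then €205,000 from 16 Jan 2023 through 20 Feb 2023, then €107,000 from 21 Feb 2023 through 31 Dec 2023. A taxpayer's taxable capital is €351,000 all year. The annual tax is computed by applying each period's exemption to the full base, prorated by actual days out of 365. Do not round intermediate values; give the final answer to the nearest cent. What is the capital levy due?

€1,976.47

1 Jan – 15 Jan 2023: 15 days, exemption €151,000 → (€351,000 − €151,000) × 0.85% × 15/365 = €69.8630
16 Jan – 20 Feb 2023: 36 days, exemption €205,000 → (€351,000 − €205,000) × 0.85% × 36/365 = €122.4000
21 Feb – 31 Dec 2023: 314 days, exemption €107,000 → (€351,000 − €107,000) × 0.85% × 314/365 = €1,784.2082
Total = €1,976.4712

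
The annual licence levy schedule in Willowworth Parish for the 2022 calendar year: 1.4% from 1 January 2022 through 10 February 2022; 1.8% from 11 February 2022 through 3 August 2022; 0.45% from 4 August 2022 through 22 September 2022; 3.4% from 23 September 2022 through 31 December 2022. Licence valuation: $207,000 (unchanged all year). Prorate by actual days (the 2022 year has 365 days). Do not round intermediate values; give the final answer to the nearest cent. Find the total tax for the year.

1 January – 10 February 2022: 41 days at 1.4% → $207,000 × 1.4% × 41/365 = $325.5288
11 February – 3 August 2022: 174 days at 1.8% → $207,000 × 1.8% × 174/365 = $1,776.2301
4 August – 22 September 2022: 50 days at 0.45% → $207,000 × 0.45% × 50/365 = $127.6027
23 September – 31 December 2022: 100 days at 3.4% → $207,000 × 3.4% × 100/365 = $1,928.2192
Total = $4,157.5808

$4,157.58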